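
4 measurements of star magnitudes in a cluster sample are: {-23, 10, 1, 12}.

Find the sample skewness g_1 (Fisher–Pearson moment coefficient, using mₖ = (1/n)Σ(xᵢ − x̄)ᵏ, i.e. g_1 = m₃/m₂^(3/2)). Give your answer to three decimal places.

x̄ = (-23 + 10 + 1 + 12) / 4 = 0.0000
deviations (xᵢ − x̄): -23.0000, 10.0000, 1.0000, 12.0000
Σ(xᵢ − x̄)² = 774.0000 ⇒ m₂ = 774.0000/4 = 193.50000
Σ(xᵢ − x̄)³ = -9438.0000 ⇒ m₃ = -9438.0000/4 = -2359.50000
m₂^(3/2) = 193.50000^(1.5) = 2691.66777
g_1 = m₃ / m₂^(3/2) = -2359.50000 / 2691.66777 ≈ -0.877

-0.877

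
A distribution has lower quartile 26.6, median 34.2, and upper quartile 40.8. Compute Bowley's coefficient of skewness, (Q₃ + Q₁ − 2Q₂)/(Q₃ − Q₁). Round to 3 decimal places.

numerator: Q₃ + Q₁ − 2Q₂ = 40.8 + 26.6 − 2×34.2 = -1.0000
denominator: Q₃ − Q₁ = 40.8 − 26.6 = 14.2000
Bowley skewness = -1.0000 / 14.2000 ≈ -0.070

-0.070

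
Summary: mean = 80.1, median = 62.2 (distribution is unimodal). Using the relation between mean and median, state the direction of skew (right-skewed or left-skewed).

right-skewed

mean − median = 80.1 − 62.2 = 17.9
mean > median ⇒ the longer tail is on the right ⇒ right-skewed (positively skewed).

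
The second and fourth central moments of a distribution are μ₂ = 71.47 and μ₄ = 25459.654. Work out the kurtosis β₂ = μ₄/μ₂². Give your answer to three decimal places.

μ₂² = 71.47² = 5107.96090
μ₄/μ₂² = 25459.654 / 5107.96090 = 4.98431
β₂ ≈ 4.984

4.984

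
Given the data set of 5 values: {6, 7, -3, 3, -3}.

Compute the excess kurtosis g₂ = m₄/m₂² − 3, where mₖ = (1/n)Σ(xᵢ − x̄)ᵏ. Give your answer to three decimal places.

x̄ = 2.0000
Σ(xᵢ − x̄)² = 92.0000 ⇒ m₂ = 18.40000
Σ(xᵢ − x̄)⁴ = 2132.0000 ⇒ m₄ = 426.40000
m₂² = 338.56000
g₂ = m₄/m₂² − 3 = 1.25945 − 3 ≈ -1.741

-1.741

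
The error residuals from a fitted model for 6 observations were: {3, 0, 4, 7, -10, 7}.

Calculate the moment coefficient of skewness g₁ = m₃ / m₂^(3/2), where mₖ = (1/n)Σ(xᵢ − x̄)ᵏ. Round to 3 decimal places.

x̄ = (3 + 0 + 4 + 7 - 10 + 7) / 6 = 1.8333
deviations (xᵢ − x̄): 1.1667, -1.8333, 2.1667, 5.1667, -11.8333, 5.1667
Σ(xᵢ − x̄)² = 202.8333 ⇒ m₂ = 202.8333/6 = 33.80556
Σ(xᵢ − x̄)³ = -1375.5556 ⇒ m₃ = -1375.5556/6 = -229.25926
m₂^(3/2) = 33.80556^(1.5) = 196.55410
g₁ = m₃ / m₂^(3/2) = -229.25926 / 196.55410 ≈ -1.166

-1.166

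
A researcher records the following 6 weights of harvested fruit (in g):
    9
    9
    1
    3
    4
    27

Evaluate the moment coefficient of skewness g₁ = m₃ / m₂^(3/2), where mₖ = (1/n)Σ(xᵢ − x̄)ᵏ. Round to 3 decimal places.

1.340

x̄ = (9 + 9 + 1 + 3 + 4 + 27) / 6 = 8.8333
deviations (xᵢ − x̄): 0.1667, 0.1667, -7.8333, -5.8333, -4.8333, 18.1667
Σ(xᵢ − x̄)² = 448.8333 ⇒ m₂ = 448.8333/6 = 74.80556
Σ(xᵢ − x̄)³ = 5203.4444 ⇒ m₃ = 5203.4444/6 = 867.24074
m₂^(3/2) = 74.80556^(1.5) = 646.99478
g₁ = m₃ / m₂^(3/2) = 867.24074 / 646.99478 ≈ 1.340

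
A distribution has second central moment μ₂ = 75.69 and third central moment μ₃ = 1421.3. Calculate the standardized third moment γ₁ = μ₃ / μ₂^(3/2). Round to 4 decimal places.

2.1584

σ = √μ₂ = √75.69 = 8.70000
σ³ = μ₂^(3/2) = 658.50300
γ₁ = μ₃/σ³ = 1421.3 / 658.50300 ≈ 2.1584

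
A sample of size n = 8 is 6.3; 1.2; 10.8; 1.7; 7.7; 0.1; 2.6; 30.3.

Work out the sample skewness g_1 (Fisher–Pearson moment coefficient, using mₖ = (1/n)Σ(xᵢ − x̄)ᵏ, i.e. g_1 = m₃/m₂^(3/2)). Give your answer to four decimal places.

x̄ = (6.3 + 1.2 + 10.8 + 1.7 + 7.7 + 0.1 + 2.6 + 30.3) / 8 = 7.5875
deviations (xᵢ − x̄): -1.2875, -6.3875, 3.2125, -5.8875, 0.1125, -7.4875, -4.9875, 22.7125
Σ(xᵢ − x̄)² = 684.2488 ⇒ m₂ = 684.2488/8 = 85.53109
Σ(xᵢ − x̄)³ = 10738.9163 ⇒ m₃ = 10738.9163/8 = 1342.36454
m₂^(3/2) = 85.53109^(1.5) = 791.01740
g_1 = m₃ / m₂^(3/2) = 1342.36454 / 791.01740 ≈ 1.6970

1.6970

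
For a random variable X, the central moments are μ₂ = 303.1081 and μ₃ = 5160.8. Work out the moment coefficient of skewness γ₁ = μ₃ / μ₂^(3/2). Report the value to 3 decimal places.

0.978

σ = √μ₂ = √303.1081 = 17.41000
σ³ = μ₂^(3/2) = 5277.11202
γ₁ = μ₃/σ³ = 5160.8 / 5277.11202 ≈ 0.978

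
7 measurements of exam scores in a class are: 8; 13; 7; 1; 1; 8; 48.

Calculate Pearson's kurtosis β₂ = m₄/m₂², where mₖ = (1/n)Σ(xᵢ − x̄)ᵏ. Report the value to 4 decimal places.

x̄ = 12.2857
Σ(xᵢ − x̄)² = 1595.4286 ⇒ m₂ = 227.91837
Σ(xᵢ − x̄)⁴ = 1660826.7172 ⇒ m₄ = 237260.95960
m₂² = 51946.78217
β₂ = m₄/m₂² = 237260.95960 / 51946.78217 ≈ 4.5674

4.5674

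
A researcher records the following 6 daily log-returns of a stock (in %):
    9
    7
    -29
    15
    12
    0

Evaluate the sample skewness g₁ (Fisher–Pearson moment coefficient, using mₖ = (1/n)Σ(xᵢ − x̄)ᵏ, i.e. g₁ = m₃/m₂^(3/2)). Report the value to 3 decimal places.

-1.422

x̄ = (9 + 7 - 29 + 15 + 12 + 0) / 6 = 2.3333
deviations (xᵢ − x̄): 6.6667, 4.6667, -31.3333, 12.6667, 9.6667, -2.3333
Σ(xᵢ − x̄)² = 1307.3333 ⇒ m₂ = 1307.3333/6 = 217.88889
Σ(xᵢ − x̄)³ = -27441.5556 ⇒ m₃ = -27441.5556/6 = -4573.59259
m₂^(3/2) = 217.88889^(1.5) = 3216.27094
g₁ = m₃ / m₂^(3/2) = -4573.59259 / 3216.27094 ≈ -1.422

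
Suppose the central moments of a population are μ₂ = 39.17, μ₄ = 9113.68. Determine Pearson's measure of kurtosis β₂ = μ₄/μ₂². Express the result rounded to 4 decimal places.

μ₂² = 39.17² = 1534.28890
μ₄/μ₂² = 9113.68 / 1534.28890 = 5.94000
β₂ ≈ 5.9400

5.9400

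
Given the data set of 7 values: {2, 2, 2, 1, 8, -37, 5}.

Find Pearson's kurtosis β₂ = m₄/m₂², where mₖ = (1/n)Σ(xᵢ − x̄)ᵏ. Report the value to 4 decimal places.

4.9472

x̄ = -2.4286
Σ(xᵢ − x̄)² = 1429.7143 ⇒ m₂ = 204.24490
Σ(xᵢ − x̄)⁴ = 1444629.0262 ⇒ m₄ = 206375.57518
m₂² = 41715.97834
β₂ = m₄/m₂² = 206375.57518 / 41715.97834 ≈ 4.9472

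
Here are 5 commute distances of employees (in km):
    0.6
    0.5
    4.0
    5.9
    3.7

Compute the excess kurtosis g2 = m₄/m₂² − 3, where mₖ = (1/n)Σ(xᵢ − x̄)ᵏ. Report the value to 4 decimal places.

-1.4999

x̄ = 2.9400
Σ(xᵢ − x̄)² = 21.8920 ⇒ m₂ = 4.37840
Σ(xᵢ − x̄)⁴ = 143.7893 ⇒ m₄ = 28.75786
m₂² = 19.17039
g2 = m₄/m₂² − 3 = 1.50012 − 3 ≈ -1.4999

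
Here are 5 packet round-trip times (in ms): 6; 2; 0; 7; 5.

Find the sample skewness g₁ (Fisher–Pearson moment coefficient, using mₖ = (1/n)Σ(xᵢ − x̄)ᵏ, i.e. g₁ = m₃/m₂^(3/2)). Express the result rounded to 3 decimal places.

x̄ = (6 + 2 + 0 + 7 + 5) / 5 = 4.0000
deviations (xᵢ − x̄): 2.0000, -2.0000, -4.0000, 3.0000, 1.0000
Σ(xᵢ − x̄)² = 34.0000 ⇒ m₂ = 34.0000/5 = 6.80000
Σ(xᵢ − x̄)³ = -36.0000 ⇒ m₃ = -36.0000/5 = -7.20000
m₂^(3/2) = 6.80000^(1.5) = 17.73223
g₁ = m₃ / m₂^(3/2) = -7.20000 / 17.73223 ≈ -0.406

-0.406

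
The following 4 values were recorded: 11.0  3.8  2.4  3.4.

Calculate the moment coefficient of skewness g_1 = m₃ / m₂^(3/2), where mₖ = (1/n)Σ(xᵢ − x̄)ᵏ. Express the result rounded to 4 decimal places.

1.0763

x̄ = (11.0 + 3.8 + 2.4 + 3.4) / 4 = 5.1500
deviations (xᵢ − x̄): 5.8500, -1.3500, -2.7500, -1.7500
Σ(xᵢ − x̄)² = 46.6700 ⇒ m₂ = 46.6700/4 = 11.66750
Σ(xᵢ − x̄)³ = 171.5850 ⇒ m₃ = 171.5850/4 = 42.89625
m₂^(3/2) = 11.66750^(1.5) = 39.85352
g_1 = m₃ / m₂^(3/2) = 42.89625 / 39.85352 ≈ 1.0763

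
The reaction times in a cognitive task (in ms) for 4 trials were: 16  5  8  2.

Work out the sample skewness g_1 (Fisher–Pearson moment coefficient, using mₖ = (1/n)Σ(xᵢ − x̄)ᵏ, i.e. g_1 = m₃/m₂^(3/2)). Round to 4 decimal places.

x̄ = (16 + 5 + 8 + 2) / 4 = 7.7500
deviations (xᵢ − x̄): 8.2500, -2.7500, 0.2500, -5.7500
Σ(xᵢ − x̄)² = 108.7500 ⇒ m₂ = 108.7500/4 = 27.18750
Σ(xᵢ − x̄)³ = 350.6250 ⇒ m₃ = 350.6250/4 = 87.65625
m₂^(3/2) = 27.18750^(1.5) = 141.76007
g_1 = m₃ / m₂^(3/2) = 87.65625 / 141.76007 ≈ 0.6183

0.6183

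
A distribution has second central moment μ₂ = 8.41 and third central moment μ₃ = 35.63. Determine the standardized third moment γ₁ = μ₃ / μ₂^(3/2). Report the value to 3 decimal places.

σ = √μ₂ = √8.41 = 2.90000
σ³ = μ₂^(3/2) = 24.38900
γ₁ = μ₃/σ³ = 35.63 / 24.38900 ≈ 1.461

1.461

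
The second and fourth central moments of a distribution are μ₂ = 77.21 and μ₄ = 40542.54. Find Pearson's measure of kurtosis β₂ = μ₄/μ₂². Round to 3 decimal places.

6.801

μ₂² = 77.21² = 5961.38410
μ₄/μ₂² = 40542.54 / 5961.38410 = 6.80086
β₂ ≈ 6.801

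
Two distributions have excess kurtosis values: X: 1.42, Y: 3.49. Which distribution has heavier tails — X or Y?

Higher excess kurtosis ⇒ heavier tails relative to the normal distribution.
1.42 vs 3.49: the larger is 3.49, so Y has heavier tails.

Y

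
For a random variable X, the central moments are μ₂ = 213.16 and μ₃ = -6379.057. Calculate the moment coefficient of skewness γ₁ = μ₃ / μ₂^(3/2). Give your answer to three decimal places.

σ = √μ₂ = √213.16 = 14.60000
σ³ = μ₂^(3/2) = 3112.13600
γ₁ = μ₃/σ³ = -6379.057 / 3112.13600 ≈ -2.050

-2.050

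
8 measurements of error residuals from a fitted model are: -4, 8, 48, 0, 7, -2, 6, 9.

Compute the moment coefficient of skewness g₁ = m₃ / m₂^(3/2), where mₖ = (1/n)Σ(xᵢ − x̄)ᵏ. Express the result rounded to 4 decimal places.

1.8704

x̄ = (-4 + 8 + 48 + 0 + 7 - 2 + 6 + 9) / 8 = 9.0000
deviations (xᵢ − x̄): -13.0000, -1.0000, 39.0000, -9.0000, -2.0000, -11.0000, -3.0000, 0.0000
Σ(xᵢ − x̄)² = 1906.0000 ⇒ m₂ = 1906.0000/8 = 238.25000
Σ(xᵢ − x̄)³ = 55026.0000 ⇒ m₃ = 55026.0000/8 = 6878.25000
m₂^(3/2) = 238.25000^(1.5) = 3677.47191
g₁ = m₃ / m₂^(3/2) = 6878.25000 / 3677.47191 ≈ 1.8704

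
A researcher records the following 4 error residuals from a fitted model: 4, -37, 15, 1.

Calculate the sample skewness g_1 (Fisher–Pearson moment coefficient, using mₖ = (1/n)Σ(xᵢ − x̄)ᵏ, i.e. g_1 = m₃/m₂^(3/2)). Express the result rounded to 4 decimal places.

x̄ = (4 - 37 + 15 + 1) / 4 = -4.2500
deviations (xᵢ − x̄): 8.2500, -32.7500, 19.2500, 5.2500
Σ(xᵢ − x̄)² = 1538.7500 ⇒ m₂ = 1538.7500/4 = 384.68750
Σ(xᵢ − x̄)³ = -27286.8750 ⇒ m₃ = -27286.8750/4 = -6821.71875
m₂^(3/2) = 384.68750^(1.5) = 7545.04982
g_1 = m₃ / m₂^(3/2) = -6821.71875 / 7545.04982 ≈ -0.9041

-0.9041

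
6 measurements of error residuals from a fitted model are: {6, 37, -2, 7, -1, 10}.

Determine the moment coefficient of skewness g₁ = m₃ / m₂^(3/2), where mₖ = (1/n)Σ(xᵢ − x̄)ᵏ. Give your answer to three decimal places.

1.363

x̄ = (6 + 37 - 2 + 7 - 1 + 10) / 6 = 9.5000
deviations (xᵢ − x̄): -3.5000, 27.5000, -11.5000, -2.5000, -10.5000, 0.5000
Σ(xᵢ − x̄)² = 1017.5000 ⇒ m₂ = 1017.5000/6 = 169.58333
Σ(xᵢ − x̄)³ = 18060.0000 ⇒ m₃ = 18060.0000/6 = 3010.00000
m₂^(3/2) = 169.58333^(1.5) = 2208.38481
g₁ = m₃ / m₂^(3/2) = 3010.00000 / 2208.38481 ≈ 1.363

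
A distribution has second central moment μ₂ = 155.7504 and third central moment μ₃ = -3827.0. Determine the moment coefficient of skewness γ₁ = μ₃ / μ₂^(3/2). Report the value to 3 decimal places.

σ = √μ₂ = √155.7504 = 12.48000
σ³ = μ₂^(3/2) = 1943.76499
γ₁ = μ₃/σ³ = -3827.0 / 1943.76499 ≈ -1.969

-1.969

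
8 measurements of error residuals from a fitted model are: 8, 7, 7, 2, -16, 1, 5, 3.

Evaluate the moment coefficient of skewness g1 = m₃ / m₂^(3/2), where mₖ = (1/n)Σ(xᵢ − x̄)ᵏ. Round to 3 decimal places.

x̄ = (8 + 7 + 7 + 2 - 16 + 1 + 5 + 3) / 8 = 2.1250
deviations (xᵢ − x̄): 5.8750, 4.8750, 4.8750, -0.1250, -18.1250, -1.1250, 2.8750, 0.8750
Σ(xᵢ − x̄)² = 420.8750 ⇒ m₂ = 420.8750/8 = 52.60938
Σ(xᵢ − x̄)³ = -5496.8438 ⇒ m₃ = -5496.8438/8 = -687.10547
m₂^(3/2) = 52.60938^(1.5) = 381.58800
g1 = m₃ / m₂^(3/2) = -687.10547 / 381.58800 ≈ -1.801

-1.801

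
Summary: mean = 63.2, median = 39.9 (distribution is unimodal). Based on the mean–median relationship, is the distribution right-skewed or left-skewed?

mean − median = 63.2 − 39.9 = 23.3
mean > median ⇒ the longer tail is on the right ⇒ right-skewed (positively skewed).

right-skewed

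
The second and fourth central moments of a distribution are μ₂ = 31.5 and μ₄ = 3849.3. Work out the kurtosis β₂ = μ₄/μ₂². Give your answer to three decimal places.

3.879

μ₂² = 31.5² = 992.25000
μ₄/μ₂² = 3849.3 / 992.25000 = 3.87937
β₂ ≈ 3.879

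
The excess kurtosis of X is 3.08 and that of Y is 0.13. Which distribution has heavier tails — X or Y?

Higher excess kurtosis ⇒ heavier tails relative to the normal distribution.
3.08 vs 0.13: the larger is 3.08, so X has heavier tails.

X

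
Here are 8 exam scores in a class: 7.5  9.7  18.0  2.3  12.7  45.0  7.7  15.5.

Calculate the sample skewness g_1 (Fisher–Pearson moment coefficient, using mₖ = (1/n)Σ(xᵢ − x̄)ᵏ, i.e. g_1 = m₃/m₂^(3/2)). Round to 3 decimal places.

x̄ = (7.5 + 9.7 + 18.0 + 2.3 + 12.7 + 45.0 + 7.7 + 15.5) / 8 = 14.8000
deviations (xᵢ − x̄): -7.3000, -5.1000, 3.2000, -12.5000, -2.1000, 30.2000, -7.1000, 0.7000
Σ(xᵢ − x̄)² = 1213.1400 ⇒ m₂ = 1213.1400/8 = 151.64250
Σ(xᵢ − x̄)³ = 24734.7540 ⇒ m₃ = 24734.7540/8 = 3091.84425
m₂^(3/2) = 151.64250^(1.5) = 1867.37441
g_1 = m₃ / m₂^(3/2) = 3091.84425 / 1867.37441 ≈ 1.656

1.656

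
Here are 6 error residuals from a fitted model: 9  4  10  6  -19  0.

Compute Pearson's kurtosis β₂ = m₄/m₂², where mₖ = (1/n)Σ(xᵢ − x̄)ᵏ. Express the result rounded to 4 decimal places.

3.4297

x̄ = 1.6667
Σ(xᵢ − x̄)² = 577.3333 ⇒ m₂ = 96.22222
Σ(xᵢ − x̄)⁴ = 190528.4444 ⇒ m₄ = 31754.74074
m₂² = 9258.71605
β₂ = m₄/m₂² = 31754.74074 / 9258.71605 ≈ 3.4297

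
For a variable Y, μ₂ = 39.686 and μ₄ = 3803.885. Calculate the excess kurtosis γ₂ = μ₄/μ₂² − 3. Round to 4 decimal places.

μ₂² = 39.686² = 1574.97860
μ₄/μ₂² = 3803.885 / 1574.97860 = 2.41520
γ₂ = 2.41520 − 3 ≈ -0.5848

-0.5848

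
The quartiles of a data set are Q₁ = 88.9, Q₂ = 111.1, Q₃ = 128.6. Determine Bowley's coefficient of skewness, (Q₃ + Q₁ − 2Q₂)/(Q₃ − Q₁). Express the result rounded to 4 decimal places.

numerator: Q₃ + Q₁ − 2Q₂ = 128.6 + 88.9 − 2×111.1 = -4.7000
denominator: Q₃ − Q₁ = 128.6 − 88.9 = 39.7000
Bowley skewness = -4.7000 / 39.7000 ≈ -0.1184

-0.1184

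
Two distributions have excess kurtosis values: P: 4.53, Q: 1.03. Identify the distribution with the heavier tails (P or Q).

P

Higher excess kurtosis ⇒ heavier tails relative to the normal distribution.
4.53 vs 1.03: the larger is 4.53, so P has heavier tails.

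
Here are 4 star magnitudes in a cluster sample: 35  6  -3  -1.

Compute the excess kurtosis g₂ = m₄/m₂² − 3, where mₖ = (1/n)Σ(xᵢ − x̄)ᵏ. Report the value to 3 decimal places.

-0.805

x̄ = 9.2500
Σ(xᵢ − x̄)² = 928.7500 ⇒ m₂ = 232.18750
Σ(xᵢ − x̄)⁴ = 473320.3281 ⇒ m₄ = 118330.08203
m₂² = 53911.03516
g₂ = m₄/m₂² − 3 = 2.19491 − 3 ≈ -0.805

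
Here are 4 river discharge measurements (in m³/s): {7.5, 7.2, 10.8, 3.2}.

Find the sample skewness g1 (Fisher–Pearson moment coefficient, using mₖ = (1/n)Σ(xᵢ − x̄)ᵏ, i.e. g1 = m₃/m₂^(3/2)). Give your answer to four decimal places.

-0.1934

x̄ = (7.5 + 7.2 + 10.8 + 3.2) / 4 = 7.1750
deviations (xᵢ − x̄): 0.3250, 0.0250, 3.6250, -3.9750
Σ(xᵢ − x̄)² = 29.0475 ⇒ m₂ = 29.0475/4 = 7.26188
Σ(xᵢ − x̄)³ = -15.1384 ⇒ m₃ = -15.1384/4 = -3.78459
m₂^(3/2) = 7.26188^(1.5) = 19.56920
g1 = m₃ / m₂^(3/2) = -3.78459 / 19.56920 ≈ -0.1934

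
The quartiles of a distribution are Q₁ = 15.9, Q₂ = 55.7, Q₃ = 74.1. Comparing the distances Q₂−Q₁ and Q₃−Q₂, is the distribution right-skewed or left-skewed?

left-skewed

Q₂ − Q₁ = 39.8;  Q₃ − Q₂ = 18.4
Q₂ − Q₁ > Q₃ − Q₂ ⇒ the lower half is more spread out ⇒ left-skewed.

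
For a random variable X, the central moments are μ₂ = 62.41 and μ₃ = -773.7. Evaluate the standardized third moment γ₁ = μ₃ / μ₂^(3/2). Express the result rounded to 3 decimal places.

-1.569

σ = √μ₂ = √62.41 = 7.90000
σ³ = μ₂^(3/2) = 493.03900
γ₁ = μ₃/σ³ = -773.7 / 493.03900 ≈ -1.569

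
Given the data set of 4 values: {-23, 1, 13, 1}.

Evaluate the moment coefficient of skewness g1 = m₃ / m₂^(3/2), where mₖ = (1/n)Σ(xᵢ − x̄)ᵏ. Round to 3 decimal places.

-0.652

x̄ = (-23 + 1 + 13 + 1) / 4 = -2.0000
deviations (xᵢ − x̄): -21.0000, 3.0000, 15.0000, 3.0000
Σ(xᵢ − x̄)² = 684.0000 ⇒ m₂ = 684.0000/4 = 171.00000
Σ(xᵢ − x̄)³ = -5832.0000 ⇒ m₃ = -5832.0000/4 = -1458.00000
m₂^(3/2) = 171.00000^(1.5) = 2236.11516
g1 = m₃ / m₂^(3/2) = -1458.00000 / 2236.11516 ≈ -0.652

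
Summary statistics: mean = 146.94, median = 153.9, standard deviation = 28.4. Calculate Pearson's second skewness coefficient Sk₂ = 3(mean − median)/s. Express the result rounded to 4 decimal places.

Sk₂ = 3(146.94 − 153.9) / 28.4 = 3 × -6.9600 / 28.4
    = -20.8800 / 28.4 ≈ -0.7352

-0.7352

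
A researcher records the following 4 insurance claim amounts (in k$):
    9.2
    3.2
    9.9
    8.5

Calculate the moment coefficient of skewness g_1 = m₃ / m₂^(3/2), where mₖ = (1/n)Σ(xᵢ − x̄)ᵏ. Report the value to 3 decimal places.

-1.035

x̄ = (9.2 + 3.2 + 9.9 + 8.5) / 4 = 7.7000
deviations (xᵢ − x̄): 1.5000, -4.5000, 2.2000, 0.8000
Σ(xᵢ − x̄)² = 27.9800 ⇒ m₂ = 27.9800/4 = 6.99500
Σ(xᵢ − x̄)³ = -76.5900 ⇒ m₃ = -76.5900/4 = -19.14750
m₂^(3/2) = 6.99500^(1.5) = 18.50042
g_1 = m₃ / m₂^(3/2) = -19.14750 / 18.50042 ≈ -1.035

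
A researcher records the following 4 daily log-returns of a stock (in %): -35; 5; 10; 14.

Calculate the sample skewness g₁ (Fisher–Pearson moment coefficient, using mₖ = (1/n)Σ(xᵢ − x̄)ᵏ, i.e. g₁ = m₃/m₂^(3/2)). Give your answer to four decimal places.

-1.0646

x̄ = (-35 + 5 + 10 + 14) / 4 = -1.5000
deviations (xᵢ − x̄): -33.5000, 6.5000, 11.5000, 15.5000
Σ(xᵢ − x̄)² = 1537.0000 ⇒ m₂ = 1537.0000/4 = 384.25000
Σ(xᵢ − x̄)³ = -32076.0000 ⇒ m₃ = -32076.0000/4 = -8019.00000
m₂^(3/2) = 384.25000^(1.5) = 7532.18215
g₁ = m₃ / m₂^(3/2) = -8019.00000 / 7532.18215 ≈ -1.0646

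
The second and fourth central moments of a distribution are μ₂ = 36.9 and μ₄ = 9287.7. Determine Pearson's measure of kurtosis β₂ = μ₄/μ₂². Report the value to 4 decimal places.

μ₂² = 36.9² = 1361.61000
μ₄/μ₂² = 9287.7 / 1361.61000 = 6.82112
β₂ ≈ 6.8211

6.8211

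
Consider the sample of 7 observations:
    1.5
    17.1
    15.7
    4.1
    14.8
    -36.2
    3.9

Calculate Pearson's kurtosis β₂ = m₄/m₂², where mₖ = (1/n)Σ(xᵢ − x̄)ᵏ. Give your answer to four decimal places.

x̄ = 2.9857
Σ(xᵢ − x̄)² = 2040.2486 ⇒ m₂ = 291.46408
Σ(xᵢ − x̄)⁴ = 2443128.8017 ⇒ m₄ = 349018.40024
m₂² = 84951.31088
β₂ = m₄/m₂² = 349018.40024 / 84951.31088 ≈ 4.1085

4.1085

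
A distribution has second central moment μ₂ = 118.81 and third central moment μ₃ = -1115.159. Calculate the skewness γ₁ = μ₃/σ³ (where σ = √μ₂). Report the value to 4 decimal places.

-0.8611

σ = √μ₂ = √118.81 = 10.90000
σ³ = μ₂^(3/2) = 1295.02900
γ₁ = μ₃/σ³ = -1115.159 / 1295.02900 ≈ -0.8611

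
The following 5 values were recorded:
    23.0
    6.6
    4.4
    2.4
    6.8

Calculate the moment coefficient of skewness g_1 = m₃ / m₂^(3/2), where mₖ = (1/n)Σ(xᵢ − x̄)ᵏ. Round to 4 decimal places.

x̄ = (23.0 + 6.6 + 4.4 + 2.4 + 6.8) / 5 = 8.6400
deviations (xᵢ − x̄): 14.3600, -2.0400, -4.2400, -6.2400, -1.8400
Σ(xᵢ − x̄)² = 270.6720 ⇒ m₂ = 270.6720/5 = 54.13440
Σ(xᵢ − x̄)³ = 2627.2550 ⇒ m₃ = 2627.2550/5 = 525.45101
m₂^(3/2) = 54.13440^(1.5) = 398.29971
g_1 = m₃ / m₂^(3/2) = 525.45101 / 398.29971 ≈ 1.3192

1.3192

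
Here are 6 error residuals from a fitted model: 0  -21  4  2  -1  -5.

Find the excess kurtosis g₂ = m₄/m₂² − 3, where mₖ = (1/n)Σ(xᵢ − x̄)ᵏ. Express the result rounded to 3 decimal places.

0.441

x̄ = -3.5000
Σ(xᵢ − x̄)² = 413.5000 ⇒ m₂ = 68.91667
Σ(xᵢ − x̄)⁴ = 98062.3750 ⇒ m₄ = 16343.72917
m₂² = 4749.50694
g₂ = m₄/m₂² − 3 = 3.44114 − 3 ≈ 0.441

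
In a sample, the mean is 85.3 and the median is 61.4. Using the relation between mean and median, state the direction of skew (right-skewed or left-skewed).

mean − median = 85.3 − 61.4 = 23.9
mean > median ⇒ the longer tail is on the right ⇒ right-skewed (positively skewed).

right-skewed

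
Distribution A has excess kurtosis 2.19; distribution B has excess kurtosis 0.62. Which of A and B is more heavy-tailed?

A

Higher excess kurtosis ⇒ heavier tails relative to the normal distribution.
2.19 vs 0.62: the larger is 2.19, so A has heavier tails.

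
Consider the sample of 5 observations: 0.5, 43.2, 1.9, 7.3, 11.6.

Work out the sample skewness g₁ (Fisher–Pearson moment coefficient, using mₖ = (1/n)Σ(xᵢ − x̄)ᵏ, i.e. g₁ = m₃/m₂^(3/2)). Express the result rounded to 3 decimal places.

1.271

x̄ = (0.5 + 43.2 + 1.9 + 7.3 + 11.6) / 5 = 12.9000
deviations (xᵢ − x̄): -12.4000, 30.3000, -11.0000, -5.6000, -1.3000
Σ(xᵢ − x̄)² = 1225.9000 ⇒ m₂ = 1225.9000/5 = 245.18000
Σ(xᵢ − x̄)³ = 24402.6900 ⇒ m₃ = 24402.6900/5 = 4880.53800
m₂^(3/2) = 245.18000^(1.5) = 3839.08353
g₁ = m₃ / m₂^(3/2) = 4880.53800 / 3839.08353 ≈ 1.271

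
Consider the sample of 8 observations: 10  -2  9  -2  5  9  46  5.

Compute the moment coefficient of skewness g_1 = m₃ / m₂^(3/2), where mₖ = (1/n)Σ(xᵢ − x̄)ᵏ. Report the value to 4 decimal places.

1.8357

x̄ = (10 - 2 + 9 - 2 + 5 + 9 + 46 + 5) / 8 = 10.0000
deviations (xᵢ − x̄): 0.0000, -12.0000, -1.0000, -12.0000, -5.0000, -1.0000, 36.0000, -5.0000
Σ(xᵢ − x̄)² = 1636.0000 ⇒ m₂ = 1636.0000/8 = 204.50000
Σ(xᵢ − x̄)³ = 42948.0000 ⇒ m₃ = 42948.0000/8 = 5368.50000
m₂^(3/2) = 204.50000^(1.5) = 2924.42150
g_1 = m₃ / m₂^(3/2) = 5368.50000 / 2924.42150 ≈ 1.8357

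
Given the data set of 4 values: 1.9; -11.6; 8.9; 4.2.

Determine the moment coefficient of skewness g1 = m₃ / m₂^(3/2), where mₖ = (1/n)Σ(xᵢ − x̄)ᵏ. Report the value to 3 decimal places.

x̄ = (1.9 - 11.6 + 8.9 + 4.2) / 4 = 0.8500
deviations (xᵢ − x̄): 1.0500, -12.4500, 8.0500, 3.3500
Σ(xᵢ − x̄)² = 232.1300 ⇒ m₂ = 232.1300/4 = 58.03250
Σ(xᵢ − x̄)³ = -1369.3680 ⇒ m₃ = -1369.3680/4 = -342.34200
m₂^(3/2) = 58.03250^(1.5) = 442.08616
g1 = m₃ / m₂^(3/2) = -342.34200 / 442.08616 ≈ -0.774

-0.774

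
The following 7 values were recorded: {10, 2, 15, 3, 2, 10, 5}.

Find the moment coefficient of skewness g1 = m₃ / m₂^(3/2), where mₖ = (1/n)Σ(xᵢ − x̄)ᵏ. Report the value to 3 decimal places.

0.531

x̄ = (10 + 2 + 15 + 3 + 2 + 10 + 5) / 7 = 6.7143
deviations (xᵢ − x̄): 3.2857, -4.7143, 8.2857, -3.7143, -4.7143, 3.2857, -1.7143
Σ(xᵢ − x̄)² = 151.4286 ⇒ m₂ = 151.4286/7 = 21.63265
Σ(xᵢ − x̄)³ = 373.9592 ⇒ m₃ = 373.9592/7 = 53.42274
m₂^(3/2) = 21.63265^(1.5) = 100.61545
g1 = m₃ / m₂^(3/2) = 53.42274 / 100.61545 ≈ 0.531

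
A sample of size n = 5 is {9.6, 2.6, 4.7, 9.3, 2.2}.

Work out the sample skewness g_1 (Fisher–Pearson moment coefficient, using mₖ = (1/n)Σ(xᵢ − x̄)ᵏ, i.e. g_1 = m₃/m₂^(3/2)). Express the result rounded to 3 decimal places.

x̄ = (9.6 + 2.6 + 4.7 + 9.3 + 2.2) / 5 = 5.6800
deviations (xᵢ − x̄): 3.9200, -3.0800, -0.9800, 3.6200, -3.4800
Σ(xᵢ − x̄)² = 51.0280 ⇒ m₂ = 51.0280/5 = 10.20560
Σ(xᵢ − x̄)³ = 35.3707 ⇒ m₃ = 35.3707/5 = 7.07414
m₂^(3/2) = 10.20560^(1.5) = 32.60302
g_1 = m₃ / m₂^(3/2) = 7.07414 / 32.60302 ≈ 0.217

0.217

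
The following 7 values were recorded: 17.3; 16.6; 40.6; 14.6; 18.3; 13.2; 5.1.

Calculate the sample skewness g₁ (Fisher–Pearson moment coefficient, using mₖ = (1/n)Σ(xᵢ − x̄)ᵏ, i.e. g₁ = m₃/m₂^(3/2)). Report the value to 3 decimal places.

1.294

x̄ = (17.3 + 16.6 + 40.6 + 14.6 + 18.3 + 13.2 + 5.1) / 7 = 17.9571
deviations (xᵢ − x̄): -0.6571, -1.3571, 22.6429, -3.3571, 0.3429, -4.7571, -12.8571
Σ(xᵢ − x̄)² = 714.2971 ⇒ m₂ = 714.2971/7 = 102.04245
Σ(xᵢ − x̄)³ = 9335.3698 ⇒ m₃ = 9335.3698/7 = 1333.62425
m₂^(3/2) = 102.04245^(1.5) = 1030.79264
g₁ = m₃ / m₂^(3/2) = 1333.62425 / 1030.79264 ≈ 1.294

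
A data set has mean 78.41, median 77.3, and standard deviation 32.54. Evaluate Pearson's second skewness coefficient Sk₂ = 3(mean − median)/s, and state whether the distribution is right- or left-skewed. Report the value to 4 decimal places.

Sk₂ = 3(78.41 − 77.3) / 32.54 = 3 × 1.1100 / 32.54
    = 3.3300 / 32.54 ≈ 0.1023
Sk₂ > 0 ⇒ mean > median ⇒ right-skewed (positive skew).

0.1023, right-skewed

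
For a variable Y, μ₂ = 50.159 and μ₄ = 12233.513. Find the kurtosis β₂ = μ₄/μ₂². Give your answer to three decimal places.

μ₂² = 50.159² = 2515.92528
μ₄/μ₂² = 12233.513 / 2515.92528 = 4.86243
β₂ ≈ 4.862

4.862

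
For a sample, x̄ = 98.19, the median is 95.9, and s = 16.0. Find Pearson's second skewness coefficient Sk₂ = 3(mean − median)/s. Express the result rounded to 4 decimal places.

Sk₂ = 3(98.19 − 95.9) / 16.0 = 3 × 2.2900 / 16.0
    = 6.8700 / 16.0 ≈ 0.4294

0.4294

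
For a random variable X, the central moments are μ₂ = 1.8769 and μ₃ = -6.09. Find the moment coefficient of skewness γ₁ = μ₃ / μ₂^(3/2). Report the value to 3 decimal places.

-2.368

σ = √μ₂ = √1.8769 = 1.37000
σ³ = μ₂^(3/2) = 2.57135
γ₁ = μ₃/σ³ = -6.09 / 2.57135 ≈ -2.368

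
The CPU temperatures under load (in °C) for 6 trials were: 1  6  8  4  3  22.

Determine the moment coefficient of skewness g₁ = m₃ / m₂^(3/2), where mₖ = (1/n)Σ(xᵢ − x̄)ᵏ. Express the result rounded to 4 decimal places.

1.3983

x̄ = (1 + 6 + 8 + 4 + 3 + 22) / 6 = 7.3333
deviations (xᵢ − x̄): -6.3333, -1.3333, 0.6667, -3.3333, -4.3333, 14.6667
Σ(xᵢ − x̄)² = 287.3333 ⇒ m₂ = 287.3333/6 = 47.88889
Σ(xᵢ − x̄)³ = 2780.4444 ⇒ m₃ = 2780.4444/6 = 463.40741
m₂^(3/2) = 47.88889^(1.5) = 331.39972
g₁ = m₃ / m₂^(3/2) = 463.40741 / 331.39972 ≈ 1.3983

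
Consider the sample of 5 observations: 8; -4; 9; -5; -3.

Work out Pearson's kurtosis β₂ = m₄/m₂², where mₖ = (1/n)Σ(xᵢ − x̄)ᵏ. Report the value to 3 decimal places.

x̄ = 1.0000
Σ(xᵢ − x̄)² = 190.0000 ⇒ m₂ = 38.00000
Σ(xᵢ − x̄)⁴ = 8674.0000 ⇒ m₄ = 1734.80000
m₂² = 1444.00000
β₂ = m₄/m₂² = 1734.80000 / 1444.00000 ≈ 1.201

1.201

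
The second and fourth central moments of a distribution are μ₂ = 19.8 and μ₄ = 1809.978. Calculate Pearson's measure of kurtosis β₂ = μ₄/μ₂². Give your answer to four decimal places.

4.6168

μ₂² = 19.8² = 392.04000
μ₄/μ₂² = 1809.978 / 392.04000 = 4.61682
β₂ ≈ 4.6168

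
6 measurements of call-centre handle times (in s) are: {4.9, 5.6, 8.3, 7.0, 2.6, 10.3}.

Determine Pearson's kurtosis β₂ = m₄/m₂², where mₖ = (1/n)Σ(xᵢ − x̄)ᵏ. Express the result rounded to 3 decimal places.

x̄ = 6.4500
Σ(xᵢ − x̄)² = 36.4950 ⇒ m₂ = 6.08250
Σ(xᵢ − x̄)⁴ = 457.5120 ⇒ m₄ = 76.25201
m₂² = 36.99681
β₂ = m₄/m₂² = 76.25201 / 36.99681 ≈ 2.061

2.061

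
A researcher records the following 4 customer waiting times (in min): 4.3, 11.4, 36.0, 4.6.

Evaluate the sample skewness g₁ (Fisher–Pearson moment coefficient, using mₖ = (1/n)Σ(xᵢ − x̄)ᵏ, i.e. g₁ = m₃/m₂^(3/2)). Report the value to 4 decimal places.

x̄ = (4.3 + 11.4 + 36.0 + 4.6) / 4 = 14.0750
deviations (xᵢ − x̄): -9.7750, -2.6750, 21.9250, -9.4750
Σ(xᵢ − x̄)² = 673.1875 ⇒ m₂ = 673.1875/4 = 168.29688
Σ(xᵢ − x̄)³ = 8735.6981 ⇒ m₃ = 8735.6981/4 = 2183.92453
m₂^(3/2) = 168.29688^(1.5) = 2183.30333
g₁ = m₃ / m₂^(3/2) = 2183.92453 / 2183.30333 ≈ 1.0003

1.0003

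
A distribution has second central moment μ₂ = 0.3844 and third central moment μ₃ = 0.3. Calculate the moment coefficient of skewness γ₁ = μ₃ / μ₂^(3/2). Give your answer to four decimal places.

σ = √μ₂ = √0.3844 = 0.62000
σ³ = μ₂^(3/2) = 0.23833
γ₁ = μ₃/σ³ = 0.3 / 0.23833 ≈ 1.2588

1.2588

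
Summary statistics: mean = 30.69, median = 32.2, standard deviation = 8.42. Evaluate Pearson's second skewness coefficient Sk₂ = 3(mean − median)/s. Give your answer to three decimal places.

Sk₂ = 3(30.69 − 32.2) / 8.42 = 3 × -1.5100 / 8.42
    = -4.5300 / 8.42 ≈ -0.538

-0.538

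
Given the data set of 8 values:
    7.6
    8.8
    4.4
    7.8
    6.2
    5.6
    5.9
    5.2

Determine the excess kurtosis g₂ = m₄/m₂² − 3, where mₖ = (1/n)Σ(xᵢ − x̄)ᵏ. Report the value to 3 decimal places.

-1.120

x̄ = 6.4375
Σ(xᵢ − x̄)² = 15.5188 ⇒ m₂ = 1.93984
Σ(xᵢ − x̄)⁴ = 56.5826 ⇒ m₄ = 7.07283
m₂² = 3.76299
g₂ = m₄/m₂² − 3 = 1.87958 − 3 ≈ -1.120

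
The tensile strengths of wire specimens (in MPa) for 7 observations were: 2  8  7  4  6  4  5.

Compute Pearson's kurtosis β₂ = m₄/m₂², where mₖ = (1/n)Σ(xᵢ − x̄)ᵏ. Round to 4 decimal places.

2.0398

x̄ = 5.1429
Σ(xᵢ − x̄)² = 24.8571 ⇒ m₂ = 3.55102
Σ(xᵢ − x̄)⁴ = 180.0525 ⇒ m₄ = 25.72178
m₂² = 12.60975
β₂ = m₄/m₂² = 25.72178 / 12.60975 ≈ 2.0398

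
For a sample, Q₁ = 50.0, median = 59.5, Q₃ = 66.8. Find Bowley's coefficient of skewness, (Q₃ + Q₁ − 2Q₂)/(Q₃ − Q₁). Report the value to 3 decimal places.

-0.131

numerator: Q₃ + Q₁ − 2Q₂ = 66.8 + 50.0 − 2×59.5 = -2.2000
denominator: Q₃ − Q₁ = 66.8 − 50.0 = 16.8000
Bowley skewness = -2.2000 / 16.8000 ≈ -0.131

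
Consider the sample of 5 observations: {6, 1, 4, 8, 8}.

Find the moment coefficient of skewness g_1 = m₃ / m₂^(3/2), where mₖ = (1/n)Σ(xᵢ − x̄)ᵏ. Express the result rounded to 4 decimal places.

x̄ = (6 + 1 + 4 + 8 + 8) / 5 = 5.4000
deviations (xᵢ − x̄): 0.6000, -4.4000, -1.4000, 2.6000, 2.6000
Σ(xᵢ − x̄)² = 35.2000 ⇒ m₂ = 35.2000/5 = 7.04000
Σ(xᵢ − x̄)³ = -52.5600 ⇒ m₃ = -52.5600/5 = -10.51200
m₂^(3/2) = 7.04000^(1.5) = 18.67923
g_1 = m₃ / m₂^(3/2) = -10.51200 / 18.67923 ≈ -0.5628

-0.5628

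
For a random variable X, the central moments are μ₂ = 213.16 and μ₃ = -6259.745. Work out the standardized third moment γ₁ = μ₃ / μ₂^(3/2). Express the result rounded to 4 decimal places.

-2.0114

σ = √μ₂ = √213.16 = 14.60000
σ³ = μ₂^(3/2) = 3112.13600
γ₁ = μ₃/σ³ = -6259.745 / 3112.13600 ≈ -2.0114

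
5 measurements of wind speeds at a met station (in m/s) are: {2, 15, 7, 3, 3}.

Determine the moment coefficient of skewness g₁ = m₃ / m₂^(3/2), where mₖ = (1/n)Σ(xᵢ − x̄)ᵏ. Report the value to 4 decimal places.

x̄ = (2 + 15 + 7 + 3 + 3) / 5 = 6.0000
deviations (xᵢ − x̄): -4.0000, 9.0000, 1.0000, -3.0000, -3.0000
Σ(xᵢ − x̄)² = 116.0000 ⇒ m₂ = 116.0000/5 = 23.20000
Σ(xᵢ − x̄)³ = 612.0000 ⇒ m₃ = 612.0000/5 = 122.40000
m₂^(3/2) = 23.20000^(1.5) = 111.74600
g₁ = m₃ / m₂^(3/2) = 122.40000 / 111.74600 ≈ 1.0953

1.0953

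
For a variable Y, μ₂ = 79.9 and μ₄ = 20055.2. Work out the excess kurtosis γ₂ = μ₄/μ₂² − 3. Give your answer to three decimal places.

μ₂² = 79.9² = 6384.01000
μ₄/μ₂² = 20055.2 / 6384.01000 = 3.14147
γ₂ = 3.14147 − 3 ≈ 0.141

0.141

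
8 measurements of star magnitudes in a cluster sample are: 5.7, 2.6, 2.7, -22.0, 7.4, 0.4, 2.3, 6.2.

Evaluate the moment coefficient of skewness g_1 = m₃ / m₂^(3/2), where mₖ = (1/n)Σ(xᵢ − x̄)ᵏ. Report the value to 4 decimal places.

-1.9908

x̄ = (5.7 + 2.6 + 2.7 - 22.0 + 7.4 + 0.4 + 2.3 + 6.2) / 8 = 0.6625
deviations (xᵢ − x̄): 5.0375, 1.9375, 2.0375, -22.6625, 6.7375, -0.2625, 1.6375, 5.5375
Σ(xᵢ − x̄)² = 625.6788 ⇒ m₂ = 625.6788/8 = 78.20984
Σ(xᵢ − x̄)³ = -11015.6277 ⇒ m₃ = -11015.6277/8 = -1376.95346
m₂^(3/2) = 78.20984^(1.5) = 691.65915
g_1 = m₃ / m₂^(3/2) = -1376.95346 / 691.65915 ≈ -1.9908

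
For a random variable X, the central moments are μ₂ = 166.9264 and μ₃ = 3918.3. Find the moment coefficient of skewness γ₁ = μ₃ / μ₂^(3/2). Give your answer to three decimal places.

σ = √μ₂ = √166.9264 = 12.92000
σ³ = μ₂^(3/2) = 2156.68909
γ₁ = μ₃/σ³ = 3918.3 / 2156.68909 ≈ 1.817

1.817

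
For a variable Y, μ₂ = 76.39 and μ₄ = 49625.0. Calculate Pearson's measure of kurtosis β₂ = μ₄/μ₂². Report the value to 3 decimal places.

8.504

μ₂² = 76.39² = 5835.43210
μ₄/μ₂² = 49625.0 / 5835.43210 = 8.50408
β₂ ≈ 8.504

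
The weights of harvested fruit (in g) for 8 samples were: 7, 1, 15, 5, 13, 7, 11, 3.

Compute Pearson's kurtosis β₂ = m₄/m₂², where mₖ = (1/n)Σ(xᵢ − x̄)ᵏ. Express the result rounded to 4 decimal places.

x̄ = 7.7500
Σ(xᵢ − x̄)² = 167.5000 ⇒ m₂ = 20.93750
Σ(xᵢ − x̄)⁴ = 6276.9063 ⇒ m₄ = 784.61328
m₂² = 438.37891
β₂ = m₄/m₂² = 784.61328 / 438.37891 ≈ 1.7898

1.7898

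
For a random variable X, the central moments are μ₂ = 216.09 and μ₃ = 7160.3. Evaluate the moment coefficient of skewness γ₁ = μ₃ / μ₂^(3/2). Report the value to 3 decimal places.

2.254

σ = √μ₂ = √216.09 = 14.70000
σ³ = μ₂^(3/2) = 3176.52300
γ₁ = μ₃/σ³ = 7160.3 / 3176.52300 ≈ 2.254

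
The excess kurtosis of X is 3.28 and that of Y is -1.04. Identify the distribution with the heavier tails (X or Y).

Higher excess kurtosis ⇒ heavier tails relative to the normal distribution.
3.28 vs -1.04: the larger is 3.28, so X has heavier tails. (X is leptokurtic — heavier-than-normal tails; the other is platykurtic.)

X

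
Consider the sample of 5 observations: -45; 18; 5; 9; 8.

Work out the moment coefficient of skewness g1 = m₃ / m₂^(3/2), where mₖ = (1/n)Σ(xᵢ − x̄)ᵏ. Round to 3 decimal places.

-1.355

x̄ = (-45 + 18 + 5 + 9 + 8) / 5 = -1.0000
deviations (xᵢ − x̄): -44.0000, 19.0000, 6.0000, 10.0000, 9.0000
Σ(xᵢ − x̄)² = 2514.0000 ⇒ m₂ = 2514.0000/5 = 502.80000
Σ(xᵢ − x̄)³ = -76380.0000 ⇒ m₃ = -76380.0000/5 = -15276.00000
m₂^(3/2) = 502.80000^(1.5) = 11274.38610
g1 = m₃ / m₂^(3/2) = -15276.00000 / 11274.38610 ≈ -1.355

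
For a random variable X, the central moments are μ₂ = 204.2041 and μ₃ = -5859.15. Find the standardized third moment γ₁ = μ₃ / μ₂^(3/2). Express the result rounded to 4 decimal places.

σ = √μ₂ = √204.2041 = 14.29000
σ³ = μ₂^(3/2) = 2918.07659
γ₁ = μ₃/σ³ = -5859.15 / 2918.07659 ≈ -2.0079

-2.0079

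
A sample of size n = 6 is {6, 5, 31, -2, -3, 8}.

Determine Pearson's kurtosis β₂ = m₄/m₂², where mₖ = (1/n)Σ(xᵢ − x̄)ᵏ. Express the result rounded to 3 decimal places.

3.366

x̄ = 7.5000
Σ(xᵢ − x̄)² = 761.5000 ⇒ m₂ = 126.91667
Σ(xᵢ − x̄)⁴ = 325324.3750 ⇒ m₄ = 54220.72917
m₂² = 16107.84028
β₂ = m₄/m₂² = 54220.72917 / 16107.84028 ≈ 3.366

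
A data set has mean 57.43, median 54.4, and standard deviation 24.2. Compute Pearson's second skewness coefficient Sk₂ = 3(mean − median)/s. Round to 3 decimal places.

0.376

Sk₂ = 3(57.43 − 54.4) / 24.2 = 3 × 3.0300 / 24.2
    = 9.0900 / 24.2 ≈ 0.376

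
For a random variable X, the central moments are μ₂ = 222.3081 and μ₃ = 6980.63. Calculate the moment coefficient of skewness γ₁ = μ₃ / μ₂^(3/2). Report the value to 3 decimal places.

σ = √μ₂ = √222.3081 = 14.91000
σ³ = μ₂^(3/2) = 3314.61377
γ₁ = μ₃/σ³ = 6980.63 / 3314.61377 ≈ 2.106

2.106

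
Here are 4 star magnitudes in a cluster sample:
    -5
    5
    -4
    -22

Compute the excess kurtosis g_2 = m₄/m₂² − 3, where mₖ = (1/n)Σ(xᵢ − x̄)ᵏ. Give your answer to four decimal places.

x̄ = -6.5000
Σ(xᵢ − x̄)² = 381.0000 ⇒ m₂ = 95.25000
Σ(xᵢ − x̄)⁴ = 75254.2500 ⇒ m₄ = 18813.56250
m₂² = 9072.56250
g_2 = m₄/m₂² − 3 = 2.07368 − 3 ≈ -0.9263

-0.9263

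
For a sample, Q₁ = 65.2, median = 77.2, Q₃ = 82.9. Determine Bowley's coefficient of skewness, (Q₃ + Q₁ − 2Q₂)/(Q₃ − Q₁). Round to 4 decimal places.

numerator: Q₃ + Q₁ − 2Q₂ = 82.9 + 65.2 − 2×77.2 = -6.3000
denominator: Q₃ − Q₁ = 82.9 − 65.2 = 17.7000
Bowley skewness = -6.3000 / 17.7000 ≈ -0.3559

-0.3559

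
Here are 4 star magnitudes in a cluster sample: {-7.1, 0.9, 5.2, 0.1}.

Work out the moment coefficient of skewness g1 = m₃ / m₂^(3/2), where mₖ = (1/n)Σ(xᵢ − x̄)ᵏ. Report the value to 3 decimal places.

x̄ = (-7.1 + 0.9 + 5.2 + 0.1) / 4 = -0.2250
deviations (xᵢ − x̄): -6.8750, 1.1250, 5.4250, 0.3250
Σ(xᵢ − x̄)² = 78.0675 ⇒ m₂ = 78.0675/4 = 19.51688
Σ(xᵢ − x̄)³ = -163.8319 ⇒ m₃ = -163.8319/4 = -40.95797
m₂^(3/2) = 19.51688^(1.5) = 86.22147
g1 = m₃ / m₂^(3/2) = -40.95797 / 86.22147 ≈ -0.475

-0.475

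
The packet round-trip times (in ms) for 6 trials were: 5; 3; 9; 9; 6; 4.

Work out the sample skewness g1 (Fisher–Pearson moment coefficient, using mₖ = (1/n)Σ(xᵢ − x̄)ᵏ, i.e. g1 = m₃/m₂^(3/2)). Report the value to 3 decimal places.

x̄ = (5 + 3 + 9 + 9 + 6 + 4) / 6 = 6.0000
deviations (xᵢ − x̄): -1.0000, -3.0000, 3.0000, 3.0000, 0.0000, -2.0000
Σ(xᵢ − x̄)² = 32.0000 ⇒ m₂ = 32.0000/6 = 5.33333
Σ(xᵢ − x̄)³ = 18.0000 ⇒ m₃ = 18.0000/6 = 3.00000
m₂^(3/2) = 5.33333^(1.5) = 12.31681
g1 = m₃ / m₂^(3/2) = 3.00000 / 12.31681 ≈ 0.244

0.244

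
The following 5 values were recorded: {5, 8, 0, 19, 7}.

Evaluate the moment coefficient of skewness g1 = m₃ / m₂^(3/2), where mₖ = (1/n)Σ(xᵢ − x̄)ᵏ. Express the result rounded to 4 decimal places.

x̄ = (5 + 8 + 0 + 19 + 7) / 5 = 7.8000
deviations (xᵢ − x̄): -2.8000, 0.2000, -7.8000, 11.2000, -0.8000
Σ(xᵢ − x̄)² = 194.8000 ⇒ m₂ = 194.8000/5 = 38.96000
Σ(xᵢ − x̄)³ = 907.9200 ⇒ m₃ = 907.9200/5 = 181.58400
m₂^(3/2) = 38.96000^(1.5) = 243.18032
g1 = m₃ / m₂^(3/2) = 181.58400 / 243.18032 ≈ 0.7467

0.7467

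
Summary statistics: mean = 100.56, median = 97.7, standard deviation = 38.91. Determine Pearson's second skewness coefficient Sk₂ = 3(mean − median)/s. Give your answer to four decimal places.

0.2205

Sk₂ = 3(100.56 − 97.7) / 38.91 = 3 × 2.8600 / 38.91
    = 8.5800 / 38.91 ≈ 0.2205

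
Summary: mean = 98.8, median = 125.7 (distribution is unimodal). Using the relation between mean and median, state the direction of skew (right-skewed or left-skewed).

mean − median = 98.8 − 125.7 = -26.9
mean < median ⇒ the longer tail is on the left ⇒ left-skewed (negatively skewed).

left-skewed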